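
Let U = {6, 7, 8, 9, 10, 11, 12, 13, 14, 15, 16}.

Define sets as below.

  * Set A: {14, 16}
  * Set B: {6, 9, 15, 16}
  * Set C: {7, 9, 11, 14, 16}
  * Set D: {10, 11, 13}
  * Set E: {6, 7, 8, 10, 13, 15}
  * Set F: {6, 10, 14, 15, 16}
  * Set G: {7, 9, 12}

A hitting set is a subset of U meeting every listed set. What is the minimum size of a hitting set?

The 3 elements {9, 10, 14} hit every set.
The sets A, D, G are pairwise disjoint, so any hitting set needs a separate element for each — at least 3. Hence 3 is optimal.

3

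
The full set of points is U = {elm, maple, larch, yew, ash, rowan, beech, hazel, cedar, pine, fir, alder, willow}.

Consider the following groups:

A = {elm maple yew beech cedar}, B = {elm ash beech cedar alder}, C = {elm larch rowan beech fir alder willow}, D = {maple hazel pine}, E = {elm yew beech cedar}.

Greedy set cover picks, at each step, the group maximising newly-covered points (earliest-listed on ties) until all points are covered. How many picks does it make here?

4

Greedy: pick C (covers 7 new) → pick A (covers 3 new) → pick D (covers 2 new) → pick B (covers 1 new). Total picks: 4.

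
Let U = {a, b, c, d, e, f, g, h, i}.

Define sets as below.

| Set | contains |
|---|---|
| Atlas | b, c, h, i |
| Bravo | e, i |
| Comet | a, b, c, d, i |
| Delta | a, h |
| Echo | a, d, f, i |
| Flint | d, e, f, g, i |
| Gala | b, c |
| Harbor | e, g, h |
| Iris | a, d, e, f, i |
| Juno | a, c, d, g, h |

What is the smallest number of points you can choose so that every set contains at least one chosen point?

T = {b, h, i} meets every set (each contains at least one member of T), and |T| = 3.
The sets Bravo, Delta, Gala are pairwise disjoint, so any hitting set needs a separate point for each — at least 3. Hence 3 is optimal.

3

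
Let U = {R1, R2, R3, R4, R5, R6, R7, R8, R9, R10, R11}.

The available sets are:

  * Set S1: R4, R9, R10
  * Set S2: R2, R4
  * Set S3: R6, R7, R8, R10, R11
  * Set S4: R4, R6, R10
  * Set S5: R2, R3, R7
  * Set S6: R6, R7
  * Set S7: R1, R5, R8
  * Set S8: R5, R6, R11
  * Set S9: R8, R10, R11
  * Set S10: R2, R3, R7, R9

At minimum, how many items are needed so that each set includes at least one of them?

4

H = {R2, R4, R6, R8} meets every set (each contains at least one member of H), and |H| = 4.
No choice of 3 items meets every set, so 4 is the minimum.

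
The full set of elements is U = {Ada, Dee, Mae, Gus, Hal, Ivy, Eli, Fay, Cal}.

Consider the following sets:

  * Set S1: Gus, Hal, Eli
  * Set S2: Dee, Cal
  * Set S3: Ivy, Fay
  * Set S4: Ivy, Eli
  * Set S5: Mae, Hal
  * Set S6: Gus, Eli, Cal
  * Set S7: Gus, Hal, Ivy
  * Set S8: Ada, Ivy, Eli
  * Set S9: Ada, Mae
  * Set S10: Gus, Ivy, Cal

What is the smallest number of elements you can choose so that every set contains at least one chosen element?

4

Take H = {Mae, Ivy, Eli, Cal}. Each listed set contains at least one of these, so H is a hitting set of size 4.
The sets S1, S2, S3, S9 are pairwise disjoint, so any hitting set needs a separate element for each — at least 4. Hence 4 is optimal.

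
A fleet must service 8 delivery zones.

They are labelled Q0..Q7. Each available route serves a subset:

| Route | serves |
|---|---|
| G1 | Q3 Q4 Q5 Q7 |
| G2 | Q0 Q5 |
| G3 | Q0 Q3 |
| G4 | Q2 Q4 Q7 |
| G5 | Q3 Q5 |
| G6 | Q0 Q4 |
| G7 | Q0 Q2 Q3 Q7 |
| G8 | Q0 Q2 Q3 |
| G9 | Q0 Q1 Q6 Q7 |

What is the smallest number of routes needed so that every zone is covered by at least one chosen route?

3

G4 and G5 and G9 together: G4 ∪ G5 ∪ G9 = {Q0, Q1, Q2, Q3, Q4, Q5, Q6, Q7} — every zone is covered.
Only G9 contains Q1, so G9 is forced; the remaining 4 zones need at least 2 more routes (each remaining route adds at most 3) — so at least 3 routes are needed, and 3 is optimal.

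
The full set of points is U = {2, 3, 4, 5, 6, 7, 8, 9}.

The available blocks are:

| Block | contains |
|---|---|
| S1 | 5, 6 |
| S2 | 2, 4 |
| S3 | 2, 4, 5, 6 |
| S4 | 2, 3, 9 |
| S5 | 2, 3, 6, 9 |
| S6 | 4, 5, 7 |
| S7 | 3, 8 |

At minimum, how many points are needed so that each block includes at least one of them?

The 3 points {3, 4, 6} hit every block.
The blocks S1, S2, S7 are pairwise disjoint, so any hitting set needs a separate point for each — at least 3. Hence 3 is optimal.

3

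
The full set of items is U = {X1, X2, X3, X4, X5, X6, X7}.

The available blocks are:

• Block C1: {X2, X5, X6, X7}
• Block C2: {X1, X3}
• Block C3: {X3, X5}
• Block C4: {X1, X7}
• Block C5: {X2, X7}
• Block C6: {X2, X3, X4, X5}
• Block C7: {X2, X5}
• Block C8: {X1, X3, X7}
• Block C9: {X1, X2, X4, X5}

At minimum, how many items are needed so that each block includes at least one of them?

The 3 items {X1, X2, X3} hit every block.
No choice of 2 items meets every block, so 3 is the minimum.

3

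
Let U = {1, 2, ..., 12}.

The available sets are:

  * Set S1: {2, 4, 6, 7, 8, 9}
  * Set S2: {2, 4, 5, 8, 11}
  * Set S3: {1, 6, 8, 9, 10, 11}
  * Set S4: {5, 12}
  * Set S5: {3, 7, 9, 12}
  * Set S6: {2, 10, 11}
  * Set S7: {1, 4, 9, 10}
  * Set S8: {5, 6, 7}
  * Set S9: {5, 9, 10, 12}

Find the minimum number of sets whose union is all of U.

3

S2 and S3 and S5 together: S2 ∪ S3 ∪ S5 = {1, 2, 3, 4, 5, 6, 7, 8, 9, 10, 11, 12} — every point is covered.
Only S5 contains 3, so S5 is forced; the remaining 8 points need at least 2 more sets (each remaining set adds at most 5) — so at least 3 sets are needed, and 3 is optimal.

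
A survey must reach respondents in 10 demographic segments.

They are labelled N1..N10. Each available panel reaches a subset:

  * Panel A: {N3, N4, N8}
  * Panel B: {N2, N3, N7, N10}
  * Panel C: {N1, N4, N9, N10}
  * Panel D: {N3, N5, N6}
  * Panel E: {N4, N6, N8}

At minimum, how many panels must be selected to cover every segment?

4

A and B and C and D together: A ∪ B ∪ C ∪ D = {N1, N2, N3, N4, N5, N6, N7, N8, N9, N10} — every segment is covered.
No 3 of the 5 panels cover everything (all 10 combinations miss at least one segment), so 4 is optimal.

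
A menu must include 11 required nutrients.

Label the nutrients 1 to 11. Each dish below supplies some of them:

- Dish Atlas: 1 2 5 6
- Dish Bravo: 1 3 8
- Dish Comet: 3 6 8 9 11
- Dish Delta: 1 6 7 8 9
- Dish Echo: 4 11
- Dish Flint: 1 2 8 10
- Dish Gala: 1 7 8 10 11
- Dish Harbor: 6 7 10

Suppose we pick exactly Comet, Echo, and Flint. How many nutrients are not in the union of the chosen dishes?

2

Union of Comet, Echo, Flint = {1, 2, 3, 4, 6, 8, 9, 10, 11}.
Not covered: 5, 7 — 2 nutrients.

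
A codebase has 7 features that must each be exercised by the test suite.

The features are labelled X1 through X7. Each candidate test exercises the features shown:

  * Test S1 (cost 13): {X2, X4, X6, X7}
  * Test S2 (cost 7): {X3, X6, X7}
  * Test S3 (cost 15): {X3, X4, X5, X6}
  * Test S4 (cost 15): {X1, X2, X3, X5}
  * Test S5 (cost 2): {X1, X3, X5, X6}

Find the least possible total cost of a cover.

S1, S5 together cover every feature (S1 ∪ S5 = {X1, X2, X3, X4, X5, X6, X7}); total cost 13 + 2 = 15.
No covering selection has total cost below 15.

15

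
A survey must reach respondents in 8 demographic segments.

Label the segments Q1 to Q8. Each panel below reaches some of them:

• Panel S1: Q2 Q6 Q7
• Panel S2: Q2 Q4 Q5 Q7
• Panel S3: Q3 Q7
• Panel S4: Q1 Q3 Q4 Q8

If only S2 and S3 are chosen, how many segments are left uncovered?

3

Union of S2, S3 = {Q2, Q3, Q4, Q5, Q7}.
Not covered: Q1, Q6, Q8 — 3 segments.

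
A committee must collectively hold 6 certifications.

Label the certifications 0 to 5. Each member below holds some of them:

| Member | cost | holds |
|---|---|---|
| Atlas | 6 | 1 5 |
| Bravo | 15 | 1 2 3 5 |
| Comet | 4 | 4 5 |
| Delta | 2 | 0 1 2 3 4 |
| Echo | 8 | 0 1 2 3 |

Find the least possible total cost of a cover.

Comet, Delta together cover every certification (Comet ∪ Delta = {0, 1, 2, 3, 4, 5}); total cost 4 + 2 = 6.
No covering selection has total cost below 6.

6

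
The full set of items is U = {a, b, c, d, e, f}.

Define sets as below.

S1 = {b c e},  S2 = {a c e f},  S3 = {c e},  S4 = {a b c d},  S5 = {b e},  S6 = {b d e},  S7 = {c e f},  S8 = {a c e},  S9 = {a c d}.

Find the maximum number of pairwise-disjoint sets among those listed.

S5, S9 are pairwise disjoint (S5={b,e}; S9={a,c,d}).
Every remaining set overlaps one of these, and no 3 of the listed sets are pairwise disjoint, so 2 is the maximum.

2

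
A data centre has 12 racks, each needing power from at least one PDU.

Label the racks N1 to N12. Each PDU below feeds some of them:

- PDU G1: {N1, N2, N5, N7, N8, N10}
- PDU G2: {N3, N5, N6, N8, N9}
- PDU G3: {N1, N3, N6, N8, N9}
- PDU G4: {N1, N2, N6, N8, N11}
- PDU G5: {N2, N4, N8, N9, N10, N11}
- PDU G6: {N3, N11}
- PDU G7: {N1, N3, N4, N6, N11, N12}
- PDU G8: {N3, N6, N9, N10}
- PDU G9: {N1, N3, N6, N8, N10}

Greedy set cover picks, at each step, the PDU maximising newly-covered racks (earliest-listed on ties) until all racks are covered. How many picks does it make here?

Greedy: pick G1 (covers 6 new) → pick G7 (covers 5 new) → pick G2 (covers 1 new). Total picks: 3.

3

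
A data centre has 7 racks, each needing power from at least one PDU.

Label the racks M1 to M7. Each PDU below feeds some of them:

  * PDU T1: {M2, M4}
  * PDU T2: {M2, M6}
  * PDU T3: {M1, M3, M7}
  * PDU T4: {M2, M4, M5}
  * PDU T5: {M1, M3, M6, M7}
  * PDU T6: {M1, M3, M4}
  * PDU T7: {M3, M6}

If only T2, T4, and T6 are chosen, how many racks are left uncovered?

1

Union of T2, T4, T6 = {M1, M2, M3, M4, M5, M6}.
Not covered: M7 — 1 rack.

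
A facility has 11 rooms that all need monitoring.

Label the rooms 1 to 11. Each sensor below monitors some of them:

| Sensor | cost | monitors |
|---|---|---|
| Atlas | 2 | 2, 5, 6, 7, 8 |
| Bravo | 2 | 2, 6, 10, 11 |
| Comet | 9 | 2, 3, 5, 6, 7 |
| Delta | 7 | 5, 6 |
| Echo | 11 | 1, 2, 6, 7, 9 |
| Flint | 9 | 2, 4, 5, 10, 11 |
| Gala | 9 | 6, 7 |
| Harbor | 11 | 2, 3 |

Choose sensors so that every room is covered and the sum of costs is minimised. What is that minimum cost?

31

Atlas, Comet, Echo, Flint together cover every room (Atlas ∪ Comet ∪ Echo ∪ Flint = {1, 2, 3, 4, 5, 6, 7, 8, 9, 10, 11}); total cost 2 + 9 + 11 + 9 = 31.
The greedy pick Atlas, Bravo, Echo, Comet, Flint costs 33; no covering selection beats 31.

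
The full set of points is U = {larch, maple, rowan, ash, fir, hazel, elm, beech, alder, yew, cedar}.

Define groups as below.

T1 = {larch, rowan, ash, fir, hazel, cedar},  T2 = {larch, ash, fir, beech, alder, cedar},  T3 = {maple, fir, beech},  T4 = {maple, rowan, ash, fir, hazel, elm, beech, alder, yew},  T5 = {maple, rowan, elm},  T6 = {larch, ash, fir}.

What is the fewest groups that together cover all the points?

Take {T2, T4}. Their union is {larch, maple, rowan, ash, fir, hazel, elm, beech, alder, yew, cedar}, which is all 11 points.
No single group has all 11 points (the largest, T4, has 9), so 2 is optimal.

2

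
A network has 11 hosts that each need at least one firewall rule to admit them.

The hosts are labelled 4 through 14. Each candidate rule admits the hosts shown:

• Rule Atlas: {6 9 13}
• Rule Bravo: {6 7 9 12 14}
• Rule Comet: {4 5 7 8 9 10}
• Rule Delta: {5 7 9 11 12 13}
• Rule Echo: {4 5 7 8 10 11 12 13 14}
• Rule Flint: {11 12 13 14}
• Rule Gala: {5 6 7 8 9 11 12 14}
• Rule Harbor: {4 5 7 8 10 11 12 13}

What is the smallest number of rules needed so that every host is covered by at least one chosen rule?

2

Take {Atlas, Echo}. Their union is {4, 5, 6, 7, 8, 9, 10, 11, 12, 13, 14}, which is all 11 hosts.
No single rule has all 11 hosts (the largest, Echo, has 9), so 2 is optimal.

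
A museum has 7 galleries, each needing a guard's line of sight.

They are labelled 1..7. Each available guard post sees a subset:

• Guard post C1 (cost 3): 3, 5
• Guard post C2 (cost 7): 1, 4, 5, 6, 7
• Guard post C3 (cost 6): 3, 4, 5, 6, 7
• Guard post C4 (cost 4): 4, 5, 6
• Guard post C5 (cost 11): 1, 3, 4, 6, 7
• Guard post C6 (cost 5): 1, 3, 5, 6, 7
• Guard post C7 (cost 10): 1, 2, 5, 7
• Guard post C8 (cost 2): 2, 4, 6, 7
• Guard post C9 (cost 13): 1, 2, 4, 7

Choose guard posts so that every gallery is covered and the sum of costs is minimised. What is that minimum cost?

C6, C8 together cover every gallery (C6 ∪ C8 = {1, 2, 3, 4, 5, 6, 7}); total cost 5 + 2 = 7.
The greedy pick C8, C1, C6 costs 10; no covering selection beats 7.

7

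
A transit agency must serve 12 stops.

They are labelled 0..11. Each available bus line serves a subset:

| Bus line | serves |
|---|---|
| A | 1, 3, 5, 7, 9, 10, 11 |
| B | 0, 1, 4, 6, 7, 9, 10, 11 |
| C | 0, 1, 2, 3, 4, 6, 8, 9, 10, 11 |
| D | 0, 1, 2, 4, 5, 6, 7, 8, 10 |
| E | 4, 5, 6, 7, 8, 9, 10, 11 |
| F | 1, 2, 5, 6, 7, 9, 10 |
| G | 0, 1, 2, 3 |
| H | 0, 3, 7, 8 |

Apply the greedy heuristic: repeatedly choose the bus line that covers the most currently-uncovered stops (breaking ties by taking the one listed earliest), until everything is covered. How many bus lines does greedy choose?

2

Greedy: pick C (covers 10 new) → pick A (covers 2 new). Total picks: 2.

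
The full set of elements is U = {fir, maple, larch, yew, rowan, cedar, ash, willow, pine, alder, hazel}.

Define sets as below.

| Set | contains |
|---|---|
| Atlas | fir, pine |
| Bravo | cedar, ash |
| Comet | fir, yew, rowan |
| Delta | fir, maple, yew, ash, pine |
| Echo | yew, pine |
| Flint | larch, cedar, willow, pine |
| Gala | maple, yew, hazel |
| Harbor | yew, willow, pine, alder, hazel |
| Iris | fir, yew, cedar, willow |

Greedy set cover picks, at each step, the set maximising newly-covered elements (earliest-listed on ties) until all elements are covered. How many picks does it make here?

Greedy: pick Delta (covers 5 new) → pick Flint (covers 3 new) → pick Harbor (covers 2 new) → pick Comet (covers 1 new). Total picks: 4.

4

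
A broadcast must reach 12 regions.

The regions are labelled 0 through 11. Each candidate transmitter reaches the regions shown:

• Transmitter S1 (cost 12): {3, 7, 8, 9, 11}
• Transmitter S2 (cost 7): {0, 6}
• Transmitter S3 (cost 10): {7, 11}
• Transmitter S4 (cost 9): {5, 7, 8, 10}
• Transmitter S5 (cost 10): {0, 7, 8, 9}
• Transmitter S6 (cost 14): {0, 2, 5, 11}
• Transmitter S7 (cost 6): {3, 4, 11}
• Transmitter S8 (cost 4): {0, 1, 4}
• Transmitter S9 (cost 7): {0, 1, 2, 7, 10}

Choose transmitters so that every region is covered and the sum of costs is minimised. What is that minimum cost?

39

S2, S4, S5, S7, S9 together cover every region (S2 ∪ S4 ∪ S5 ∪ S7 ∪ S9 = {0, 1, 2, 3, 4, 5, 6, 7, 8, 9, 10, 11}); total cost 7 + 9 + 10 + 6 + 7 = 39.
The greedy pick S8, S4, S7, S2, S9, S5 costs 43; no covering selection beats 39.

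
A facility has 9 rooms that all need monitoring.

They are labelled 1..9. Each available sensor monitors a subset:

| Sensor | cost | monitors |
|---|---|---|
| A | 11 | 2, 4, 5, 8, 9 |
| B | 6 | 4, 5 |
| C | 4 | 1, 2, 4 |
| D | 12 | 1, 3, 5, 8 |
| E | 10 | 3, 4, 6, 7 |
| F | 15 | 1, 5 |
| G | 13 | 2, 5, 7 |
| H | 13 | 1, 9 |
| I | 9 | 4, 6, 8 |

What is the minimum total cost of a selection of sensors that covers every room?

A, C, E together cover every room (A ∪ C ∪ E = {1, 2, 3, 4, 5, 6, 7, 8, 9}); total cost 11 + 4 + 10 = 25.
No covering selection has total cost below 25.

25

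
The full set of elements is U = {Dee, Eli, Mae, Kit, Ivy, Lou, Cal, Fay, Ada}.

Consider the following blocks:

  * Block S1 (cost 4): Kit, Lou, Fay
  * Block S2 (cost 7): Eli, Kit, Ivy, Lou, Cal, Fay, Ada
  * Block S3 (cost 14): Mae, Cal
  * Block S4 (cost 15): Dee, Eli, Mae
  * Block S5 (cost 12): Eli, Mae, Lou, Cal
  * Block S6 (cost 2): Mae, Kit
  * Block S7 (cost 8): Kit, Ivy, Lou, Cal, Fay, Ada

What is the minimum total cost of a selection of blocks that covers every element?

22

S2, S4 together cover every element (S2 ∪ S4 = {Dee, Eli, Mae, Kit, Ivy, Lou, Cal, Fay, Ada}); total cost 7 + 15 = 22.
The greedy pick S2, S6, S4 costs 24; no covering selection beats 22.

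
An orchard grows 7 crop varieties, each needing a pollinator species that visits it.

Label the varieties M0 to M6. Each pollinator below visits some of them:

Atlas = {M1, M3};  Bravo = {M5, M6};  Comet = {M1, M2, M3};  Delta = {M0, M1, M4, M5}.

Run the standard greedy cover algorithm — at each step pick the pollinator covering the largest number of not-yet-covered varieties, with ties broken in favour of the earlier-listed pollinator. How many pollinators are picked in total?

3

Greedy: pick Delta (covers 4 new) → pick Comet (covers 2 new) → pick Bravo (covers 1 new). Total picks: 3.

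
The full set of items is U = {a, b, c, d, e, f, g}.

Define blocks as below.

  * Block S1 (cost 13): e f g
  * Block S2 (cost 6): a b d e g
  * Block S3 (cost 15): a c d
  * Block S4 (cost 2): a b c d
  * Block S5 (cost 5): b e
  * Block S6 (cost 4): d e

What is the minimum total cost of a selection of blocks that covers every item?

15

S1, S4 together cover every item (S1 ∪ S4 = {a, b, c, d, e, f, g}); total cost 13 + 2 = 15.
The greedy pick S4, S2, S1 costs 21; no covering selection beats 15.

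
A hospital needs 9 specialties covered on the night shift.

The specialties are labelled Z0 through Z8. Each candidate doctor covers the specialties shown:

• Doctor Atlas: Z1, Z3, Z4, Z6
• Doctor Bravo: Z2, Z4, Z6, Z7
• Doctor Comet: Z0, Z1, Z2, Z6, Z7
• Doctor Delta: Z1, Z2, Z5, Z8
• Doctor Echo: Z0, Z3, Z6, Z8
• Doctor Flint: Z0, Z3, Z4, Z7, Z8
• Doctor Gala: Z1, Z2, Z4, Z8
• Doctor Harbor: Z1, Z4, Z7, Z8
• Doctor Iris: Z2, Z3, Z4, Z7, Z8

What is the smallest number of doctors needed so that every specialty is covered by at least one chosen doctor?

Take {Atlas, Comet, Delta}. Their union is {Z0, Z1, Z2, Z3, Z4, Z5, Z6, Z7, Z8}, which is all 9 specialties.
Only Delta contains Z5, so Delta is forced; the remaining 5 specialties need at least 2 more doctors (each remaining doctor adds at most 4) — so at least 3 doctors are needed, and 3 is optimal.

3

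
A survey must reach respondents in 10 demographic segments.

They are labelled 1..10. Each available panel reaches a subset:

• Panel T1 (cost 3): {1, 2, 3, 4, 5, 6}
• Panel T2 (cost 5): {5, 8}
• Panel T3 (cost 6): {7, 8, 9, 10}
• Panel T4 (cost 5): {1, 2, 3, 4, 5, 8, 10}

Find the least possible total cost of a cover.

T1, T3 together cover every segment (T1 ∪ T3 = {1, 2, 3, 4, 5, 6, 7, 8, 9, 10}); total cost 3 + 6 = 9.
No covering selection has total cost below 9.

9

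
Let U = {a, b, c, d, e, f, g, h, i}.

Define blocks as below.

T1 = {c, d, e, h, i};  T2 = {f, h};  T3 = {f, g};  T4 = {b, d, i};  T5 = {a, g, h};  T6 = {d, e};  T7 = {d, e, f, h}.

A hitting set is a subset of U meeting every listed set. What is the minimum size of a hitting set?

T = {d, f, h} meets every block (each contains at least one member of T), and |T| = 3.
No choice of 2 items meets every block, so 3 is the minimum.

3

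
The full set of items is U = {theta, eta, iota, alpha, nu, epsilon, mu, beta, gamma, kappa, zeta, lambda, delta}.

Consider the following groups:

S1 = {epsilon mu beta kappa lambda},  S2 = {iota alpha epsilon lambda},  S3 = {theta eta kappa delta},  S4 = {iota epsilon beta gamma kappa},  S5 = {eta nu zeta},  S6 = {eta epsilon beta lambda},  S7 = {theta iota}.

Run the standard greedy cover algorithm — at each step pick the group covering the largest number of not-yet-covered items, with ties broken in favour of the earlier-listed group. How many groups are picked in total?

5

Greedy: pick S1 (covers 5 new) → pick S3 (covers 3 new) → pick S2 (covers 2 new) → pick S5 (covers 2 new) → pick S4 (covers 1 new). Total picks: 5.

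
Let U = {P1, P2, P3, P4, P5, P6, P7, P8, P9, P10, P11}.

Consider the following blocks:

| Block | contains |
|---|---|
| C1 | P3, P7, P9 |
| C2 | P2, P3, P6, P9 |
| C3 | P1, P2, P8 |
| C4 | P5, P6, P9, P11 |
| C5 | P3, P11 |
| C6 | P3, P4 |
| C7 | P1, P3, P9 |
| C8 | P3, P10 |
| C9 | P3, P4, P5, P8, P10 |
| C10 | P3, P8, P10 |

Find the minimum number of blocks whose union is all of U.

Take {C1, C3, C4, C9}. Their union is {P1, P2, P3, P4, P5, P6, P7, P8, P9, P10, P11}, which is all 11 elements.
No 3 of the 10 blocks cover everything (all 120 combinations miss at least one element), so 4 is optimal.

4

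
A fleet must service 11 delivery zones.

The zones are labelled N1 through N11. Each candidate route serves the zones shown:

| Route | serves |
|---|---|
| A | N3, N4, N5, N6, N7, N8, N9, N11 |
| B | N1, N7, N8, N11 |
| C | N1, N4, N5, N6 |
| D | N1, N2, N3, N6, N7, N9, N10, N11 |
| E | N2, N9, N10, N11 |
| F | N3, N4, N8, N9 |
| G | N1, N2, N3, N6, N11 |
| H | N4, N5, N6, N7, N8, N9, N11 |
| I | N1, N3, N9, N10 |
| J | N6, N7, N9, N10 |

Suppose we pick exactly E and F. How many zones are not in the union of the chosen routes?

Union of E, F = {N2, N3, N4, N8, N9, N10, N11}.
Not covered: N1, N5, N6, N7 — 4 zones.

4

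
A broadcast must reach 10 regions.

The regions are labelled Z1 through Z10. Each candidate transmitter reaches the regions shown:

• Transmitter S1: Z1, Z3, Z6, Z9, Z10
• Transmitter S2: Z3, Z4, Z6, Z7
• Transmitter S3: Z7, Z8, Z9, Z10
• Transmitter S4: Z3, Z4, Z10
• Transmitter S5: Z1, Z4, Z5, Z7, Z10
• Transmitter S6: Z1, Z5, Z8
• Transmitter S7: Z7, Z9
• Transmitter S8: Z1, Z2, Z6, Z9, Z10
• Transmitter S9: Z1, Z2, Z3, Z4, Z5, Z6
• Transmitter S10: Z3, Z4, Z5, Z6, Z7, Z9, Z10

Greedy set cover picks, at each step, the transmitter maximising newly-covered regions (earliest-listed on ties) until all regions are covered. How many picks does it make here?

Greedy: pick S10 (covers 7 new) → pick S6 (covers 2 new) → pick S8 (covers 1 new). Total picks: 3.
(The true minimum cover uses only 2 transmitters, so greedy is not optimal here.)

3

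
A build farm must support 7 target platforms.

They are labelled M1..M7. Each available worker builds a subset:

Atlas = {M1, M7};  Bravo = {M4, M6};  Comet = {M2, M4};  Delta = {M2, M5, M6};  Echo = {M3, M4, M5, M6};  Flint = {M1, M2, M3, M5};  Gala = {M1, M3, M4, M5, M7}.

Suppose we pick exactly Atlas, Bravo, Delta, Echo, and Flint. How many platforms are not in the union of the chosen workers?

Union of Atlas, Bravo, Delta, Echo, Flint = {M1, M2, M3, M4, M5, M6, M7} — that's every platform, so 0 are uncovered.

0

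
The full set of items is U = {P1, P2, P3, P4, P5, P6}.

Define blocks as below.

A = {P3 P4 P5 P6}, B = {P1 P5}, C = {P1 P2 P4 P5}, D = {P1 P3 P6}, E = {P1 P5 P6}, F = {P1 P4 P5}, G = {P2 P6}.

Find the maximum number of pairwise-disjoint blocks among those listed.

F, G are pairwise disjoint (F={P1,P4,P5}; G={P2,P6}).
Every remaining block overlaps one of these, and no 3 of the listed blocks are pairwise disjoint, so 2 is the maximum.

2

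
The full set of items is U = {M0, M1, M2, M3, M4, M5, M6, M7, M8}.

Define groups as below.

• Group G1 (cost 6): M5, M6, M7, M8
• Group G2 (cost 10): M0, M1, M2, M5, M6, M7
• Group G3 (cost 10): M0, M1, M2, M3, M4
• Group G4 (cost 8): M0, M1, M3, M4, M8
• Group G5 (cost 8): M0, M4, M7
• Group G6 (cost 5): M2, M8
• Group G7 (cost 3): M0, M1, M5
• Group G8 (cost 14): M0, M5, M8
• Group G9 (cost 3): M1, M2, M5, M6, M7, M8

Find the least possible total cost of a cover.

G4, G9 together cover every item (G4 ∪ G9 = {M0, M1, M2, M3, M4, M5, M6, M7, M8}); total cost 8 + 3 = 11.
No covering selection has total cost below 11.

11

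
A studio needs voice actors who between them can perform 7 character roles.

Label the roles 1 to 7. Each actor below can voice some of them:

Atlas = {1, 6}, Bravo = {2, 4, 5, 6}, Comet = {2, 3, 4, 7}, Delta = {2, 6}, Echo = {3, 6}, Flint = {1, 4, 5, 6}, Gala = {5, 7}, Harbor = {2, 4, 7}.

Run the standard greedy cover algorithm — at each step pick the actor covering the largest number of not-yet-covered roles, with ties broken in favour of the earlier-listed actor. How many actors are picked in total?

Greedy: pick Bravo (covers 4 new) → pick Comet (covers 2 new) → pick Atlas (covers 1 new). Total picks: 3.
(The true minimum cover uses only 2 actors, so greedy is not optimal here.)

3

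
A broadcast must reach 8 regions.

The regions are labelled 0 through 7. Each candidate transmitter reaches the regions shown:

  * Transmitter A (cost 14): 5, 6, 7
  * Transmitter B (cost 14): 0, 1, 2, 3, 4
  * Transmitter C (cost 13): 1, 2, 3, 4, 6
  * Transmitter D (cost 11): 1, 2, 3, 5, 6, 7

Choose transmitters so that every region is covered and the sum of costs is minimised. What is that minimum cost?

B, D together cover every region (B ∪ D = {0, 1, 2, 3, 4, 5, 6, 7}); total cost 14 + 11 = 25.
No covering selection has total cost below 25.

25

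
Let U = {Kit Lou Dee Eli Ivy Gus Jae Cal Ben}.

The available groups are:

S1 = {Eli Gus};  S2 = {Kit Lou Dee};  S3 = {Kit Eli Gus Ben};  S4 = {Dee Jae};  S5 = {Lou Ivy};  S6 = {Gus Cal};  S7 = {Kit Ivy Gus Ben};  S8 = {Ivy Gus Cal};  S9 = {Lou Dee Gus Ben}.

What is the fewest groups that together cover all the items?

Take {S3, S4, S8, S9}. Their union is {Kit, Lou, Dee, Eli, Ivy, Gus, Jae, Cal, Ben}, which is all 9 items.
No 3 of the 9 groups cover everything (all 84 combinations miss at least one item), so 4 is optimal.

4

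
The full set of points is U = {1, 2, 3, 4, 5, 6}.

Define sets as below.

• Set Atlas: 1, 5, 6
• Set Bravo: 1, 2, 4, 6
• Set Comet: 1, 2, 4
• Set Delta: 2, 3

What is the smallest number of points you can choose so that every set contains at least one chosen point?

H = {2, 5} meets every set (each contains at least one member of H), and |H| = 2.
The sets Atlas, Delta are pairwise disjoint, so any hitting set needs a separate point for each — at least 2. Hence 2 is optimal.

2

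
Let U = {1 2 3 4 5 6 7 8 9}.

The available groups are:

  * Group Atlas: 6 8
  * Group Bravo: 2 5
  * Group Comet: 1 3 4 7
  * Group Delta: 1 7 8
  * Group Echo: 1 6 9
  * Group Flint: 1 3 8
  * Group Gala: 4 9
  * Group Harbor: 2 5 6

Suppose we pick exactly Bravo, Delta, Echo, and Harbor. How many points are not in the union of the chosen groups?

2

Union of Bravo, Delta, Echo, Harbor = {1, 2, 5, 6, 7, 8, 9}.
Not covered: 3, 4 — 2 points.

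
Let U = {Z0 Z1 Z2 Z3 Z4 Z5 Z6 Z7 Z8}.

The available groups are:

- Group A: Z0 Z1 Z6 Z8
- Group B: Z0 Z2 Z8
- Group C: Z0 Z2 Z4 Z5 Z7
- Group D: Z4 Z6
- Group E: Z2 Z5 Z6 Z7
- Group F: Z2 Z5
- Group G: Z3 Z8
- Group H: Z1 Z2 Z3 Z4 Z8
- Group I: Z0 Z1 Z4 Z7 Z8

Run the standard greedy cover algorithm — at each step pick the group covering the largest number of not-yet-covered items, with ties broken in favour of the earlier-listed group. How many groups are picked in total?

3

Greedy: pick C (covers 5 new) → pick A (covers 3 new) → pick G (covers 1 new). Total picks: 3.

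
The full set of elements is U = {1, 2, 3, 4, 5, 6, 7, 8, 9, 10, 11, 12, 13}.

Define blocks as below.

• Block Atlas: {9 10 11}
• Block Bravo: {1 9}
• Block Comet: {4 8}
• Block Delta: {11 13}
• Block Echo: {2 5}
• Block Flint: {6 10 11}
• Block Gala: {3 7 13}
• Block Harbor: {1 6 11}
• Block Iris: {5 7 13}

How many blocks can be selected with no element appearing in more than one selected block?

Bravo, Comet, Echo, Flint, Gala are pairwise disjoint (Bravo={1,9}; Comet={4,8}; Echo={2,5}; Flint={6,10,11}; Gala={3,7,13}).
Every remaining block overlaps one of these, and no 6 of the listed blocks are pairwise disjoint, so 5 is the maximum.

5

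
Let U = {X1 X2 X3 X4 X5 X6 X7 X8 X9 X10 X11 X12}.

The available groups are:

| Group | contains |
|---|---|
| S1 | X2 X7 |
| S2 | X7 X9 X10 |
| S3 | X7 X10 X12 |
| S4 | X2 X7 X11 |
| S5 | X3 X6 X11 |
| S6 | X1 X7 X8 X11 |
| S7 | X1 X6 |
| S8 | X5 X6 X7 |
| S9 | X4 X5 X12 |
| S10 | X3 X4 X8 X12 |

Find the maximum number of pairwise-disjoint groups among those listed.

S2, S5, S9 are pairwise disjoint (S2={X7,X9,X10}; S5={X3,X6,X11}; S9={X4,X5,X12}).
Every remaining group overlaps one of these, and no 4 of the listed groups are pairwise disjoint, so 3 is the maximum.

3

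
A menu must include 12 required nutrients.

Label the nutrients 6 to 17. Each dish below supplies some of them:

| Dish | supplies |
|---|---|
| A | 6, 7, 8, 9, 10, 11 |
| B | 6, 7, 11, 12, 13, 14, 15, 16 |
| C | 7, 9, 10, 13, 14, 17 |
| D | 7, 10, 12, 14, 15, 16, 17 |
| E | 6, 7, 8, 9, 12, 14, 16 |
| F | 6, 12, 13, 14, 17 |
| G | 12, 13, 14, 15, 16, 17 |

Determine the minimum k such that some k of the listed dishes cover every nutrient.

2

A and G together: A ∪ G = {6, 7, 8, 9, 10, 11, 12, 13, 14, 15, 16, 17} — every nutrient is covered.
No single dish has all 12 nutrients (the largest, B, has 8), so 2 is optimal.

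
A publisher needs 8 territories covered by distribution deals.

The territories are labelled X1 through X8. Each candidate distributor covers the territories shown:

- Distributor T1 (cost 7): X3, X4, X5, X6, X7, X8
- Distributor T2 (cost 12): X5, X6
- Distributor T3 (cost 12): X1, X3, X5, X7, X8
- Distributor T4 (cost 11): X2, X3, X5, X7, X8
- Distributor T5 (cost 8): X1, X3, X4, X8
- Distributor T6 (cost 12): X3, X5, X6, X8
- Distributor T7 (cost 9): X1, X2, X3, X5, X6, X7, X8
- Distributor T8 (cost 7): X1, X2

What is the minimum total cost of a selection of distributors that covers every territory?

14

T1, T8 together cover every territory (T1 ∪ T8 = {X1, X2, X3, X4, X5, X6, X7, X8}); total cost 7 + 7 = 14.
No covering selection has total cost below 14.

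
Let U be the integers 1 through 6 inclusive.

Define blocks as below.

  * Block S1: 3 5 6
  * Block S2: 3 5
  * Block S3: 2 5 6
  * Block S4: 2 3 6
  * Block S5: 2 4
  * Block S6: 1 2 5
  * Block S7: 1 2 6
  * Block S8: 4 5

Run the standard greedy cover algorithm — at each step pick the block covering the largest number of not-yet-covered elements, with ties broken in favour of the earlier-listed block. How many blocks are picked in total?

3

Greedy: pick S1 (covers 3 new) → pick S5 (covers 2 new) → pick S6 (covers 1 new). Total picks: 3.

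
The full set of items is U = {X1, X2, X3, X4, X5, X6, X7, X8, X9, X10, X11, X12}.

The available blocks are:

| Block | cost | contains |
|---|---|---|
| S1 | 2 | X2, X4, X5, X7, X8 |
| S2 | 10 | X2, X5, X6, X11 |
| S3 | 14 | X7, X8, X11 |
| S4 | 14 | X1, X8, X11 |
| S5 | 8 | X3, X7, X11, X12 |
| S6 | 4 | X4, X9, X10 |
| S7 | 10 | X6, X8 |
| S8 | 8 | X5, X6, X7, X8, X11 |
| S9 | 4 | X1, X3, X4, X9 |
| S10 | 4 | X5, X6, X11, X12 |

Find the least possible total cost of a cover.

S1, S6, S9, S10 together cover every item (S1 ∪ S6 ∪ S9 ∪ S10 = {X1, X2, X3, X4, X5, X6, X7, X8, X9, X10, X11, X12}); total cost 2 + 4 + 4 + 4 = 14.
No covering selection has total cost below 14.

14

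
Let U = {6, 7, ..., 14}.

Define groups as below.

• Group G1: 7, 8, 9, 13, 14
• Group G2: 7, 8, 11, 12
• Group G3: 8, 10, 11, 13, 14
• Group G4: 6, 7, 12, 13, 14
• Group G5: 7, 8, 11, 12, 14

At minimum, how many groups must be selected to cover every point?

G1, G3, and G4 cover everything between them: the union {6, 7, 8, 9, 10, 11, 12, 13, 14} is all of U.
Only G4 contains 6, so G4 is forced; the remaining 4 points need at least 2 more groups (each remaining group adds at most 3) — so at least 3 groups are needed, and 3 is optimal.

3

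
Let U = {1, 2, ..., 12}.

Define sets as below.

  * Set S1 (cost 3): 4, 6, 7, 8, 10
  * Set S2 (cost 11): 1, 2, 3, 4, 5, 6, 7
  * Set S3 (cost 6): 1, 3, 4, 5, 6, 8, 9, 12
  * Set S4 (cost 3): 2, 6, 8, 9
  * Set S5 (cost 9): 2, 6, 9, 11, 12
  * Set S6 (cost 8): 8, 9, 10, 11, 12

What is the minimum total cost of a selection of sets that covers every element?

S1, S3, S5 together cover every element (S1 ∪ S3 ∪ S5 = {1, 2, 3, 4, 5, 6, 7, 8, 9, 10, 11, 12}); total cost 3 + 6 + 9 = 18.
The greedy pick S1, S3, S4, S6 costs 20; no covering selection beats 18.

18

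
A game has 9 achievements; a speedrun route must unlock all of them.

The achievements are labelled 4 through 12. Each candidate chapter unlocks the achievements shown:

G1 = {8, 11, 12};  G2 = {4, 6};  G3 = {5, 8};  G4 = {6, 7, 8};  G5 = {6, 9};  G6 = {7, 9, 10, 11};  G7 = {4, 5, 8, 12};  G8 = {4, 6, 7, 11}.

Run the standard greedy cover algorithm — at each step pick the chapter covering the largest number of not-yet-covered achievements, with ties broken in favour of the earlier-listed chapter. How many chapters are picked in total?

3

Greedy: pick G6 (covers 4 new) → pick G7 (covers 4 new) → pick G2 (covers 1 new). Total picks: 3.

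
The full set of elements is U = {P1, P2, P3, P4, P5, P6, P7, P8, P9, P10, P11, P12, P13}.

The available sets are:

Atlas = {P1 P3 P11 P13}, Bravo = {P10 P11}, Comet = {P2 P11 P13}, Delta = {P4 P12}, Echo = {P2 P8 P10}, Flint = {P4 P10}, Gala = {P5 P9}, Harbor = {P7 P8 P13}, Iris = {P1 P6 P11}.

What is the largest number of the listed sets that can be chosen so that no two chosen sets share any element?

Atlas, Delta, Echo, Gala are pairwise disjoint (Atlas={P1,P3,P11,P13}; Delta={P4,P12}; Echo={P2,P8,P10}; Gala={P5,P9}).
Every remaining set overlaps one of these, and no 5 of the listed sets are pairwise disjoint, so 4 is the maximum.

4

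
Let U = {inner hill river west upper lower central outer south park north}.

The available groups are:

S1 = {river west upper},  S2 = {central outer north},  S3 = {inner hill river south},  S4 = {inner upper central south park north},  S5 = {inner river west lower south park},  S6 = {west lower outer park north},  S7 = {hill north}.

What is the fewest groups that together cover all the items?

S3, S4, and S6 cover everything between them: the union {inner, hill, river, west, upper, lower, central, outer, south, park, north} is all of U.
No 2 of the 7 groups cover everything (all 21 combinations miss at least one item), so 3 is optimal.

3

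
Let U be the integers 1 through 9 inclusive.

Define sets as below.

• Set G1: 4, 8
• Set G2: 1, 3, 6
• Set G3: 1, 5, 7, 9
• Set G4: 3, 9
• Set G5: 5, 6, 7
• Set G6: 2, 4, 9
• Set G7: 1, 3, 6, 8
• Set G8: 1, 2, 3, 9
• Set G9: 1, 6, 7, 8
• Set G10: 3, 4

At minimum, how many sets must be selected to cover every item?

3

G3 and G6 and G7 together: G3 ∪ G6 ∪ G7 = {1, 2, 3, 4, 5, 6, 7, 8, 9} — every item is covered.
Each set has at most 4 items, and 2·4 = 8 < 9 — so at least 3 sets are needed, and 3 is optimal.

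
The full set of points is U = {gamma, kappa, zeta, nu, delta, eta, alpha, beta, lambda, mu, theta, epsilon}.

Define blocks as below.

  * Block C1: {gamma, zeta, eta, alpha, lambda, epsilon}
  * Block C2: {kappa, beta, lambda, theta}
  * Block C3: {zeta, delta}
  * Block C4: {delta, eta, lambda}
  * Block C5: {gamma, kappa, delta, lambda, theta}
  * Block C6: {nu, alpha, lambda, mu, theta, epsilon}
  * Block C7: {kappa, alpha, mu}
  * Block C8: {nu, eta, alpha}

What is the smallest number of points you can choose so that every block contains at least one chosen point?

3

Take H = {delta, alpha, theta}. Each listed block contains at least one of these, so H is a hitting set of size 3.
The blocks C2, C3, C8 are pairwise disjoint, so any hitting set needs a separate point for each — at least 3. Hence 3 is optimal.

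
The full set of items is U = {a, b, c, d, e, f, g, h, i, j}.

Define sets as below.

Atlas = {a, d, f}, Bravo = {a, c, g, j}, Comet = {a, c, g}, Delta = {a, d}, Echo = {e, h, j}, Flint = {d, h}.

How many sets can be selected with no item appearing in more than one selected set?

Comet, Flint are pairwise disjoint (Comet={a,c,g}; Flint={d,h}).
Every remaining set overlaps one of these, and no 3 of the listed sets are pairwise disjoint, so 2 is the maximum.

2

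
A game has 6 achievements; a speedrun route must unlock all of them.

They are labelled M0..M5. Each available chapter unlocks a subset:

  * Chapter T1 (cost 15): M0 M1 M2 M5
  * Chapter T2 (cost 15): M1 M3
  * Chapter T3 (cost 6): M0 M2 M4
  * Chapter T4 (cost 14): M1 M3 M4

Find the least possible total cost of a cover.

T1, T4 together cover every achievement (T1 ∪ T4 = {M0, M1, M2, M3, M4, M5}); total cost 15 + 14 = 29.
The greedy pick T3, T4, T1 costs 35; no covering selection beats 29.

29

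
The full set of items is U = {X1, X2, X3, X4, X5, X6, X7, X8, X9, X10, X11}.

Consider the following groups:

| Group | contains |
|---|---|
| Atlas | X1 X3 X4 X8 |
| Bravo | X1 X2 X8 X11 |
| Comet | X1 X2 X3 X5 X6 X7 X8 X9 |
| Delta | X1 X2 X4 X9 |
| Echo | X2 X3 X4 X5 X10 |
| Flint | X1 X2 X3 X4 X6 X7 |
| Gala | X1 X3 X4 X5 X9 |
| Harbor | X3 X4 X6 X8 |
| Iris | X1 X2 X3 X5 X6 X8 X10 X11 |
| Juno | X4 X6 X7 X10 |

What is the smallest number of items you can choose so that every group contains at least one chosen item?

2

Take H = {X4, X8}. Each listed group contains at least one of these, so H is a hitting set of size 2.
The groups Bravo, Juno are pairwise disjoint, so any hitting set needs a separate item for each — at least 2. Hence 2 is optimal.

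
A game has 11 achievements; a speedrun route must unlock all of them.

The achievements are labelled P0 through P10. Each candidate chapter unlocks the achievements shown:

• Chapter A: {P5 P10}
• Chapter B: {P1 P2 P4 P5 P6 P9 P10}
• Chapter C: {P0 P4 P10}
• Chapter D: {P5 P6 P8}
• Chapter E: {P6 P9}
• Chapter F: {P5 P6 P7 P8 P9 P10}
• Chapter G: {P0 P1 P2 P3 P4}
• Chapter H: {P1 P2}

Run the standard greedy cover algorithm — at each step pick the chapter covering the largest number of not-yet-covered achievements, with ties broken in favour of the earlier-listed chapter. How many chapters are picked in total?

3

Greedy: pick B (covers 7 new) → pick F (covers 2 new) → pick G (covers 2 new). Total picks: 3.
(The true minimum cover uses only 2 chapters, so greedy is not optimal here.)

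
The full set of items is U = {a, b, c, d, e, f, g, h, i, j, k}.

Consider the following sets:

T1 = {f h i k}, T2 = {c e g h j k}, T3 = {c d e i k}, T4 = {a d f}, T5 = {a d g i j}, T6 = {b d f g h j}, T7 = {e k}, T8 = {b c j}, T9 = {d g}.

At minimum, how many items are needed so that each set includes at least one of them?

3

Take T = {c, d, k}. Each listed set contains at least one of these, so T is a hitting set of size 3.
The sets T1, T8, T9 are pairwise disjoint, so any hitting set needs a separate item for each — at least 3. Hence 3 is optimal.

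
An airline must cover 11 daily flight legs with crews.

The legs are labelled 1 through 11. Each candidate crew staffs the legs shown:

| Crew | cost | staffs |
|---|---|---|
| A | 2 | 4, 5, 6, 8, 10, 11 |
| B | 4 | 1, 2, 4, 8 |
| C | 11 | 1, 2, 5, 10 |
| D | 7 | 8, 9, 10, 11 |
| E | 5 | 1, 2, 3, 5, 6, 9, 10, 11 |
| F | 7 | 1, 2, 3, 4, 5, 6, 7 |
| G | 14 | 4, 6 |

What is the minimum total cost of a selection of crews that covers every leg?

A, E, F together cover every leg (A ∪ E ∪ F = {1, 2, 3, 4, 5, 6, 7, 8, 9, 10, 11}); total cost 2 + 5 + 7 = 14.
No covering selection has total cost below 14.

14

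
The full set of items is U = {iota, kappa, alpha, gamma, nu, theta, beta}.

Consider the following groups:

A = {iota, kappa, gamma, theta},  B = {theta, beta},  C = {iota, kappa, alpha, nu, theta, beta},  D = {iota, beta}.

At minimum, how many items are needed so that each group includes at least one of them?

Take H = {gamma, beta}. Each listed group contains at least one of these, so H is a hitting set of size 2.
No single item lies in every group, so at least 2 are needed and 2 is optimal.

2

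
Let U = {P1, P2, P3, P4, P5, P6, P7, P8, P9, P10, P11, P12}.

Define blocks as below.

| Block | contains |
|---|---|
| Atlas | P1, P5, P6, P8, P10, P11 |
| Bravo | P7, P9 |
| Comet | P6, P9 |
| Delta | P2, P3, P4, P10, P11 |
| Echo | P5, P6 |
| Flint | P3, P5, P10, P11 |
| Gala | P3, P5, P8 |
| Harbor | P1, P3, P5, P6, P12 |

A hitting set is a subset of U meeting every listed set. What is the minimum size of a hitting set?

3

The 3 items {P5, P9, P11} hit every block.
The blocks Bravo, Delta, Echo are pairwise disjoint, so any hitting set needs a separate item for each — at least 3. Hence 3 is optimal.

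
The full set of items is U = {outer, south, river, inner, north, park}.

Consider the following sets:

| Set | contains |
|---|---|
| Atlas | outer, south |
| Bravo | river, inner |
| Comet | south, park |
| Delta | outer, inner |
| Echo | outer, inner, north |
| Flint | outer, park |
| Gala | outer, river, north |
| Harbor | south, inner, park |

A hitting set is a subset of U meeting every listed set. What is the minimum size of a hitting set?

Take H = {outer, south, inner}. Each listed set contains at least one of these, so H is a hitting set of size 3.
No choice of 2 items meets every set, so 3 is the minimum.

3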